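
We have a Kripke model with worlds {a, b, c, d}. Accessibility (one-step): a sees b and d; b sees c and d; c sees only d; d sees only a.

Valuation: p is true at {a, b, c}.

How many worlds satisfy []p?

1

a: successors {b, d}; p there: b:T, d:F. ✗
b: successors {c, d}; p there: c:T, d:F. ✗
c: successors {d}; p there: d:F. ✗
d: successors {a}; p there: a:T. ✓
Satisfying worlds: {d}.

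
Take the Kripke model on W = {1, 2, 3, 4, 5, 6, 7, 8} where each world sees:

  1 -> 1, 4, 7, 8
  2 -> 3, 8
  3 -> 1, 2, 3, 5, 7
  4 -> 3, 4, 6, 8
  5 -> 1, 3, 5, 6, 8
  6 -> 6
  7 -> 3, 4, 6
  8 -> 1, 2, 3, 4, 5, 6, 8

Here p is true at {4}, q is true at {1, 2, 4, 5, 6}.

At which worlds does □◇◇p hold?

{1, 2, 3}

1: successors {1, 4, 7, 8}; ◇◇p there: 1:T, 4:T, 7:T, 8:T. ✓
2: successors {3, 8}; ◇◇p there: 3:T, 8:T. ✓
3: successors {1, 2, 3, 5, 7}; ◇◇p there: 1:T, 2:T, 3:T, 5:T, 7:T. ✓
4: successors {3, 4, 6, 8}; ◇◇p there: 3:T, 4:T, 6:F, 8:T. ✗
5: successors {1, 3, 5, 6, 8}; ◇◇p there: 1:T, 3:T, 5:T, 6:F, 8:T. ✗
6: successors {6}; ◇◇p there: 6:F. ✗
7: successors {3, 4, 6}; ◇◇p there: 3:T, 4:T, 6:F. ✗
8: successors {1, 2, 3, 4, 5, 6, 8}; ◇◇p there: 1:T, 2:T, 3:T, 4:T, 5:T, 6:F, 8:T. ✗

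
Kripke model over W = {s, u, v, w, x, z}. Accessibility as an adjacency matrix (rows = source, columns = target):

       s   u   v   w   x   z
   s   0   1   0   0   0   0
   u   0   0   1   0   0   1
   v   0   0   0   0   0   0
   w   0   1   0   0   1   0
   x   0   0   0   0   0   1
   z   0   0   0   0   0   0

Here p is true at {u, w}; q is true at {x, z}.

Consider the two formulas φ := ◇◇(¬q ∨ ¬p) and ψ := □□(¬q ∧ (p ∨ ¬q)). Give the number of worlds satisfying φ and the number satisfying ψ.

2 and 4

For ◇◇(¬q ∨ ¬p):
s: successors {u}; ◇(¬q ∨ ¬p) there: u:T. ✓
u: successors {v, z}; ◇(¬q ∨ ¬p) there: v:F, z:F. ✗
v: no successors, so ◇◇(¬q ∨ ¬p) fails. ✗
w: successors {u, x}; ◇(¬q ∨ ¬p) there: u:T, x:T. ✓
x: successors {z}; ◇(¬q ∨ ¬p) there: z:F. ✗
z: no successors, so ◇◇(¬q ∨ ¬p) fails. ✗
— 2 worlds.
For □□(¬q ∧ (p ∨ ¬q)):
s: successors {u}; □(¬q ∧ (p ∨ ¬q)) there: u:F. ✗
u: successors {v, z}; □(¬q ∧ (p ∨ ¬q)) there: v:T, z:T. ✓
v: no successors, so □□(¬q ∧ (p ∨ ¬q)) holds vacuously. ✓
w: successors {u, x}; □(¬q ∧ (p ∨ ¬q)) there: u:F, x:F. ✗
x: successors {z}; □(¬q ∧ (p ∨ ¬q)) there: z:T. ✓
z: no successors, so □□(¬q ∧ (p ∨ ¬q)) holds vacuously. ✓
— 4 worlds.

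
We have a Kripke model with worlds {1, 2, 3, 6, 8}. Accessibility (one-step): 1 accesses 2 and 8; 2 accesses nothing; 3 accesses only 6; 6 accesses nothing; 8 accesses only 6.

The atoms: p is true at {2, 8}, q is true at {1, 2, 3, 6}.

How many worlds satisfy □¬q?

2

1: successors {2, 8}; ¬q there: 2:F, 8:T. ✗
2: no successors, so □¬q holds vacuously. ✓
3: successors {6}; ¬q there: 6:F. ✗
6: no successors, so □¬q holds vacuously. ✓
8: successors {6}; ¬q there: 6:F. ✗
Satisfying worlds: {2, 6}.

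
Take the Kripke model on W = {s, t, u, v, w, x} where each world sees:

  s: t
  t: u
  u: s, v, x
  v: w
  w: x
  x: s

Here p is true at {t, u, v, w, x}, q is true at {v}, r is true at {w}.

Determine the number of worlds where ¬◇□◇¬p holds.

s: ◇□◇¬p is T. ✗
t: ◇□◇¬p is F. ✓
u: ◇□◇¬p is F. ✓
v: ◇□◇¬p is T. ✗
w: ◇□◇¬p is F. ✓
x: ◇□◇¬p is F. ✓
Satisfying worlds: {t, u, w, x}.

4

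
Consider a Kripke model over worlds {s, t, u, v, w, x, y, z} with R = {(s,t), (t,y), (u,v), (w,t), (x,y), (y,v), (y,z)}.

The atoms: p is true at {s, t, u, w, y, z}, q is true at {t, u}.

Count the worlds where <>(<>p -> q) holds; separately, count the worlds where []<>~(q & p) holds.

4 and 6

For <>(<>p -> q):
s: successors {t}; <>p -> q there: t:T. ✓
t: successors {y}; <>p -> q there: y:F. ✗
u: successors {v}; <>p -> q there: v:T. ✓
v: no successors, so <>(<>p -> q) fails. ✗
w: successors {t}; <>p -> q there: t:T. ✓
x: successors {y}; <>p -> q there: y:F. ✗
y: successors {v, z}; <>p -> q there: v:T, z:T. ✓
z: no successors, so <>(<>p -> q) fails. ✗
— 4 worlds.
For []<>~(q & p):
s: successors {t}; <>~(q & p) there: t:T. ✓
t: successors {y}; <>~(q & p) there: y:T. ✓
u: successors {v}; <>~(q & p) there: v:F. ✗
v: no successors, so []<>~(q & p) holds vacuously. ✓
w: successors {t}; <>~(q & p) there: t:T. ✓
x: successors {y}; <>~(q & p) there: y:T. ✓
y: successors {v, z}; <>~(q & p) there: v:F, z:F. ✗
z: no successors, so []<>~(q & p) holds vacuously. ✓
— 6 worlds.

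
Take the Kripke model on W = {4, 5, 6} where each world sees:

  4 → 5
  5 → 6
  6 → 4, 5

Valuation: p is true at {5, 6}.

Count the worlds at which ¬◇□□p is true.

4: ◇□□p is F. ✓
5: ◇□□p is T. ✗
6: ◇□□p is T. ✗
Satisfying worlds: {4}.

1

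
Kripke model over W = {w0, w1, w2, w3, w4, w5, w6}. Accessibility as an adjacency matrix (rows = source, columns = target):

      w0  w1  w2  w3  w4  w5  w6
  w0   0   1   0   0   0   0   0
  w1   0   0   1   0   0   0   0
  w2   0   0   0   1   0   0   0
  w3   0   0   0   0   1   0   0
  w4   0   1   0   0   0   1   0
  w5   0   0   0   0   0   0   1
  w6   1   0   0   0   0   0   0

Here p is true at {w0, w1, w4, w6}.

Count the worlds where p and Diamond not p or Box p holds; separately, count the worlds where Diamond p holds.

6 and 5

For p and Diamond not p or Box p:
w0: p and Diamond not p is F, Box p is T. ✓
w1: p and Diamond not p is T, Box p is F. ✓
w2: p and Diamond not p is F, Box p is F. ✗
w3: p and Diamond not p is F, Box p is T. ✓
w4: p and Diamond not p is T, Box p is F. ✓
w5: p and Diamond not p is F, Box p is T. ✓
w6: p and Diamond not p is F, Box p is T. ✓
— 6 worlds.
For Diamond p:
w0: successors {w1}; p there: w1:T. ✓
w1: successors {w2}; p there: w2:F. ✗
w2: successors {w3}; p there: w3:F. ✗
w3: successors {w4}; p there: w4:T. ✓
w4: successors {w1, w5}; p there: w1:T, w5:F. ✓
w5: successors {w6}; p there: w6:T. ✓
w6: successors {w0}; p there: w0:T. ✓
— 5 worlds.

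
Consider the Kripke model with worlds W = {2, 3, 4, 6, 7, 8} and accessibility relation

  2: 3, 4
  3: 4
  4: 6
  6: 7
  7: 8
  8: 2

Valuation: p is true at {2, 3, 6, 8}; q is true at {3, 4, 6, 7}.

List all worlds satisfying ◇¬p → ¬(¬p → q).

{4, 7, 8}

2: ◇¬p is T, ¬(¬p → q) is F. ✗
3: ◇¬p is T, ¬(¬p → q) is F. ✗
4: ◇¬p is F, ¬(¬p → q) is F. ✓
6: ◇¬p is T, ¬(¬p → q) is F. ✗
7: ◇¬p is F, ¬(¬p → q) is F. ✓
8: ◇¬p is F, ¬(¬p → q) is F. ✓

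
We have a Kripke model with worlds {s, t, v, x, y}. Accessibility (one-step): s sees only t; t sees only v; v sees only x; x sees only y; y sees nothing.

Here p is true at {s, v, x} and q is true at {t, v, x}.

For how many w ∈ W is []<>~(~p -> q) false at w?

3

s: successors {t}; <>~(~p -> q) there: t:F. ✗
t: successors {v}; <>~(~p -> q) there: v:F. ✗
v: successors {x}; <>~(~p -> q) there: x:T. ✓
x: successors {y}; <>~(~p -> q) there: y:F. ✗
y: no successors, so []<>~(~p -> q) holds vacuously. ✓
Satisfying worlds: {v, y}.
So []<>~(~p -> q) fails at the other 3 worlds.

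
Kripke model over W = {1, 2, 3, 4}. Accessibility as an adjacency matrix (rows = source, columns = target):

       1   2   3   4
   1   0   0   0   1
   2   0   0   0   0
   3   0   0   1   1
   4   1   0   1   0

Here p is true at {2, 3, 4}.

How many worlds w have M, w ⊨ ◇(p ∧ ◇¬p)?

2

1: successors {4}; p ∧ ◇¬p there: 4:T. ✓
2: no successors, so ◇(p ∧ ◇¬p) fails. ✗
3: successors {3, 4}; p ∧ ◇¬p there: 3:F, 4:T. ✓
4: successors {1, 3}; p ∧ ◇¬p there: 1:F, 3:F. ✗
Satisfying worlds: {1, 3}.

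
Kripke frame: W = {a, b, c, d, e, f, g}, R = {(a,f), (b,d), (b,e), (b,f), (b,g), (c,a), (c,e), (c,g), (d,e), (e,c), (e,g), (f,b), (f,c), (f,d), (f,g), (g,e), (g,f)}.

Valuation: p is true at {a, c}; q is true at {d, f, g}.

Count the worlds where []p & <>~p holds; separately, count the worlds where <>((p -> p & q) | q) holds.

0 and 7

For []p & <>~p:
a: []p is F, <>~p is T. ✗
b: []p is F, <>~p is T. ✗
c: []p is F, <>~p is T. ✗
d: []p is F, <>~p is T. ✗
e: []p is F, <>~p is T. ✗
f: []p is F, <>~p is T. ✗
g: []p is F, <>~p is T. ✗
— 0 worlds.
For <>((p -> p & q) | q):
a: successors {f}; (p -> p & q) | q there: f:T. ✓
b: successors {d, e, f, g}; (p -> p & q) | q there: d:T, e:T, f:T, g:T. ✓
c: successors {a, e, g}; (p -> p & q) | q there: a:F, e:T, g:T. ✓
d: successors {e}; (p -> p & q) | q there: e:T. ✓
e: successors {c, g}; (p -> p & q) | q there: c:F, g:T. ✓
f: successors {b, c, d, g}; (p -> p & q) | q there: b:T, c:F, d:T, g:T. ✓
g: successors {e, f}; (p -> p & q) | q there: e:T, f:T. ✓
— 7 worlds.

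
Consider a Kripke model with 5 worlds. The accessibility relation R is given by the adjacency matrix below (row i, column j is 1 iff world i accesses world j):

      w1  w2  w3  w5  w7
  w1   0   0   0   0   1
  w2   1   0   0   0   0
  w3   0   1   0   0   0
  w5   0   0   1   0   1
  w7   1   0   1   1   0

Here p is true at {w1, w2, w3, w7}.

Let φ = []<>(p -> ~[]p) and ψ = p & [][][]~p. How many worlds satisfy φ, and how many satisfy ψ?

2 and 0

For []<>(p -> ~[]p):
w1: successors {w7}; <>(p -> ~[]p) there: w7:T. ✓
w2: successors {w1}; <>(p -> ~[]p) there: w1:T. ✓
w3: successors {w2}; <>(p -> ~[]p) there: w2:F. ✗
w5: successors {w3, w7}; <>(p -> ~[]p) there: w3:F, w7:T. ✗
w7: successors {w1, w3, w5}; <>(p -> ~[]p) there: w1:T, w3:F, w5:T. ✗
— 2 worlds.
For p & [][][]~p:
w1: p is T, [][][]~p is F. ✗
w2: p is T, [][][]~p is F. ✗
w3: p is T, [][][]~p is F. ✗
w5: p is F, [][][]~p is F. ✗
w7: p is T, [][][]~p is F. ✗
— 0 worlds.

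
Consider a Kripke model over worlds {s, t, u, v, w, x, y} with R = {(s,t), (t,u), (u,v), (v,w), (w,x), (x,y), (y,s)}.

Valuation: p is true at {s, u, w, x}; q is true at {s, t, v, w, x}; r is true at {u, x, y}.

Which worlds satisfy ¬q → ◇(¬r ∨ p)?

s: ¬q is F, ◇(¬r ∨ p) is T. ✓
t: ¬q is F, ◇(¬r ∨ p) is T. ✓
u: ¬q is T, ◇(¬r ∨ p) is T. ✓
v: ¬q is F, ◇(¬r ∨ p) is T. ✓
w: ¬q is F, ◇(¬r ∨ p) is T. ✓
x: ¬q is F, ◇(¬r ∨ p) is F. ✓
y: ¬q is T, ◇(¬r ∨ p) is T. ✓

{s, t, u, v, w, x, y}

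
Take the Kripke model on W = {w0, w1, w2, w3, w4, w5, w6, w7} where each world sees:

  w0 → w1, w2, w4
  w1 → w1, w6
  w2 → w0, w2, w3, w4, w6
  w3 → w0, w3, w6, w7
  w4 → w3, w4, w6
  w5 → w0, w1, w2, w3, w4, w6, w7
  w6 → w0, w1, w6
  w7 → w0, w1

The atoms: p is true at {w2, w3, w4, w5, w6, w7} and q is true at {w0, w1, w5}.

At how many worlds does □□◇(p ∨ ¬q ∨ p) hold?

w0: successors {w1, w2, w4}; □◇(p ∨ ¬q ∨ p) there: w1:T, w2:T, w4:T. ✓
w1: successors {w1, w6}; □◇(p ∨ ¬q ∨ p) there: w1:T, w6:T. ✓
w2: successors {w0, w2, w3, w4, w6}; □◇(p ∨ ¬q ∨ p) there: w0:T, w2:T, w3:F, w4:T, w6:T. ✗
w3: successors {w0, w3, w6, w7}; □◇(p ∨ ¬q ∨ p) there: w0:T, w3:F, w6:T, w7:T. ✗
w4: successors {w3, w4, w6}; □◇(p ∨ ¬q ∨ p) there: w3:F, w4:T, w6:T. ✗
w5: successors {w0, w1, w2, w3, w4, w6, w7}; □◇(p ∨ ¬q ∨ p) there: w0:T, w1:T, w2:T, w3:F, w4:T, w6:T, w7:T. ✗
w6: successors {w0, w1, w6}; □◇(p ∨ ¬q ∨ p) there: w0:T, w1:T, w6:T. ✓
w7: successors {w0, w1}; □◇(p ∨ ¬q ∨ p) there: w0:T, w1:T. ✓
Satisfying worlds: {w0, w1, w6, w7}.

4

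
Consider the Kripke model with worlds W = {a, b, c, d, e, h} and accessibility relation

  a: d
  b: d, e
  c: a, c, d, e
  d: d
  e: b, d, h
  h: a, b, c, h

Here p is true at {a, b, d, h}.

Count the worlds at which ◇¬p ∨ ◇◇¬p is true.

4

a: ◇¬p is F, ◇◇¬p is F. ✗
b: ◇¬p is T, ◇◇¬p is F. ✓
c: ◇¬p is T, ◇◇¬p is T. ✓
d: ◇¬p is F, ◇◇¬p is F. ✗
e: ◇¬p is F, ◇◇¬p is T. ✓
h: ◇¬p is T, ◇◇¬p is T. ✓
Satisfying worlds: {b, c, e, h}.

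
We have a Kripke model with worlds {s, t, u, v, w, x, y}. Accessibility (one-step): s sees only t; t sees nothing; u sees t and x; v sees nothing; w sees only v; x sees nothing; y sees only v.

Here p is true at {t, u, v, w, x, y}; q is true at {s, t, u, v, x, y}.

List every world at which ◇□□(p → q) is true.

{s, u, w, y}

s: successors {t}; □□(p → q) there: t:T. ✓
t: no successors, so ◇□□(p → q) fails. ✗
u: successors {t, x}; □□(p → q) there: t:T, x:T. ✓
v: no successors, so ◇□□(p → q) fails. ✗
w: successors {v}; □□(p → q) there: v:T. ✓
x: no successors, so ◇□□(p → q) fails. ✗
y: successors {v}; □□(p → q) there: v:T. ✓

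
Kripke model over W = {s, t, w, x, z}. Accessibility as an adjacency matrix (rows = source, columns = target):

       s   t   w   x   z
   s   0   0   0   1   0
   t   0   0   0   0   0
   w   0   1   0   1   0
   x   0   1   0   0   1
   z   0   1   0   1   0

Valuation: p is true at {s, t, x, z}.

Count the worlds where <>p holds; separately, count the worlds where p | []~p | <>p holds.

4 and 5

For <>p:
s: successors {x}; p there: x:T. ✓
t: no successors, so <>p fails. ✗
w: successors {t, x}; p there: t:T, x:T. ✓
x: successors {t, z}; p there: t:T, z:T. ✓
z: successors {t, x}; p there: t:T, x:T. ✓
— 4 worlds.
For p | []~p | <>p:
s: p is T, []~p | <>p is T. ✓
t: p is T, []~p | <>p is T. ✓
w: p is F, []~p | <>p is T. ✓
x: p is T, []~p | <>p is T. ✓
z: p is T, []~p | <>p is T. ✓
— 5 worlds.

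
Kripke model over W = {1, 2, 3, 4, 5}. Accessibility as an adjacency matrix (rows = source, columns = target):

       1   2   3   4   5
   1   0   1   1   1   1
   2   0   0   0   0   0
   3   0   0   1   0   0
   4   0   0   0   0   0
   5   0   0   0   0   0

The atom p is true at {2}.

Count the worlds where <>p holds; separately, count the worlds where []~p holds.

1 and 4

For <>p:
1: successors {2, 3, 4, 5}; p there: 2:T, 3:F, 4:F, 5:F. ✓
2: no successors, so <>p fails. ✗
3: successors {3}; p there: 3:F. ✗
4: no successors, so <>p fails. ✗
5: no successors, so <>p fails. ✗
— 1 world.
For []~p:
1: successors {2, 3, 4, 5}; ~p there: 2:F, 3:T, 4:T, 5:T. ✗
2: no successors, so []~p holds vacuously. ✓
3: successors {3}; ~p there: 3:T. ✓
4: no successors, so []~p holds vacuously. ✓
5: no successors, so []~p holds vacuously. ✓
— 4 worlds.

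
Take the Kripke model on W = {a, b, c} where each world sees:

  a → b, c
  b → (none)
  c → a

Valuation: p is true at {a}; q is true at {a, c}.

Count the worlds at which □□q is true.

2

a: successors {b, c}; □q there: b:T, c:T. ✓
b: no successors, so □□q holds vacuously. ✓
c: successors {a}; □q there: a:F. ✗
Satisfying worlds: {a, b}.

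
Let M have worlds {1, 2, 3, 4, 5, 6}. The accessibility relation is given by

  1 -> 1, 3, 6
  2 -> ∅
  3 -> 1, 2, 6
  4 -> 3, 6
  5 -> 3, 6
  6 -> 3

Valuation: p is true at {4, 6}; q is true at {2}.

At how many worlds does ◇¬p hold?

5

1: successors {1, 3, 6}; ¬p there: 1:T, 3:T, 6:F. ✓
2: no successors, so ◇¬p fails. ✗
3: successors {1, 2, 6}; ¬p there: 1:T, 2:T, 6:F. ✓
4: successors {3, 6}; ¬p there: 3:T, 6:F. ✓
5: successors {3, 6}; ¬p there: 3:T, 6:F. ✓
6: successors {3}; ¬p there: 3:T. ✓
Satisfying worlds: {1, 3, 4, 5, 6}.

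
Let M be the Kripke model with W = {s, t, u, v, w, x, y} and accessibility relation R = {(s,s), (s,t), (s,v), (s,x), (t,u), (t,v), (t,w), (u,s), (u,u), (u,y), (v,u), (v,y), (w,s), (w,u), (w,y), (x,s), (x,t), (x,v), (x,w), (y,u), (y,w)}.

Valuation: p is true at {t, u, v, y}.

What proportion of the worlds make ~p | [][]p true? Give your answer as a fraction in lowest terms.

3/7

s: ~p is T, [][]p is F. ✓
t: ~p is F, [][]p is F. ✗
u: ~p is F, [][]p is F. ✗
v: ~p is F, [][]p is F. ✗
w: ~p is T, [][]p is F. ✓
x: ~p is T, [][]p is F. ✓
y: ~p is F, [][]p is F. ✗
That's 3 of 7 worlds, so 3/7.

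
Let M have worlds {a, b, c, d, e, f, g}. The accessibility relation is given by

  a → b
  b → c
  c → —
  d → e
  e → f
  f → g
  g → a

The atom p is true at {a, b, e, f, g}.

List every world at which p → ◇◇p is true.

a: p is T, ◇◇p is F. ✗
b: p is T, ◇◇p is F. ✗
c: p is F, ◇◇p is F. ✓
d: p is F, ◇◇p is T. ✓
e: p is T, ◇◇p is T. ✓
f: p is T, ◇◇p is T. ✓
g: p is T, ◇◇p is T. ✓

{c, d, e, f, g}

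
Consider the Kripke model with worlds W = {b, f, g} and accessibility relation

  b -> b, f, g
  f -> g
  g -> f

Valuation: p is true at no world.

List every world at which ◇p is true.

∅

b: successors {b, f, g}; p there: b:F, f:F, g:F. ✗
f: successors {g}; p there: g:F. ✗
g: successors {f}; p there: f:F. ✗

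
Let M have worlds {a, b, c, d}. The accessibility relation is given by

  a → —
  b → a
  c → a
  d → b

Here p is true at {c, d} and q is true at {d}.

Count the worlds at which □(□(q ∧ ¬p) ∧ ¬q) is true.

3

a: no successors, so □(□(q ∧ ¬p) ∧ ¬q) holds vacuously. ✓
b: successors {a}; □(q ∧ ¬p) ∧ ¬q there: a:T. ✓
c: successors {a}; □(q ∧ ¬p) ∧ ¬q there: a:T. ✓
d: successors {b}; □(q ∧ ¬p) ∧ ¬q there: b:F. ✗
Satisfying worlds: {a, b, c}.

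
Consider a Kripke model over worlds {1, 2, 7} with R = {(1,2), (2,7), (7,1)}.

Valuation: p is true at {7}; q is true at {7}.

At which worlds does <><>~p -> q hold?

{1, 7}

1: <><>~p is F, q is F. ✓
2: <><>~p is T, q is F. ✗
7: <><>~p is T, q is T. ✓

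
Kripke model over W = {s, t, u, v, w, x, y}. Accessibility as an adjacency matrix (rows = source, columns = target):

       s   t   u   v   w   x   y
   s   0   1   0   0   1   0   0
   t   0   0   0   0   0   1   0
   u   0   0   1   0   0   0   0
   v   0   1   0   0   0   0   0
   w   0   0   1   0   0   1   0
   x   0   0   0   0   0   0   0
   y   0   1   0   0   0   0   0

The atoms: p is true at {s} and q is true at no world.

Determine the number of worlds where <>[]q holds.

s: successors {t, w}; []q there: t:F, w:F. ✗
t: successors {x}; []q there: x:T. ✓
u: successors {u}; []q there: u:F. ✗
v: successors {t}; []q there: t:F. ✗
w: successors {u, x}; []q there: u:F, x:T. ✓
x: no successors, so <>[]q fails. ✗
y: successors {t}; []q there: t:F. ✗
Satisfying worlds: {t, w}.

2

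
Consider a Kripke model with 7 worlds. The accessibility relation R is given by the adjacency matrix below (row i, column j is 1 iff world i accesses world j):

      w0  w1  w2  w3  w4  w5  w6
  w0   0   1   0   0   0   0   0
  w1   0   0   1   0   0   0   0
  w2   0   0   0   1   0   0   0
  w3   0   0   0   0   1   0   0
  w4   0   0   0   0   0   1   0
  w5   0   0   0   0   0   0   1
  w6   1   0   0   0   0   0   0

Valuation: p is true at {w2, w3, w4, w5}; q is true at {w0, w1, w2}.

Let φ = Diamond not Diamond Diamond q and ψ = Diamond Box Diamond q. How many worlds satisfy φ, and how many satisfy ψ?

4 and 3

For Diamond not Diamond Diamond q:
w0: successors {w1}; not Diamond Diamond q there: w1:T. ✓
w1: successors {w2}; not Diamond Diamond q there: w2:T. ✓
w2: successors {w3}; not Diamond Diamond q there: w3:T. ✓
w3: successors {w4}; not Diamond Diamond q there: w4:T. ✓
w4: successors {w5}; not Diamond Diamond q there: w5:F. ✗
w5: successors {w6}; not Diamond Diamond q there: w6:F. ✗
w6: successors {w0}; not Diamond Diamond q there: w0:F. ✗
— 4 worlds.
For Diamond Box Diamond q:
w0: successors {w1}; Box Diamond q there: w1:F. ✗
w1: successors {w2}; Box Diamond q there: w2:F. ✗
w2: successors {w3}; Box Diamond q there: w3:F. ✗
w3: successors {w4}; Box Diamond q there: w4:F. ✗
w4: successors {w5}; Box Diamond q there: w5:T. ✓
w5: successors {w6}; Box Diamond q there: w6:T. ✓
w6: successors {w0}; Box Diamond q there: w0:T. ✓
— 3 worlds.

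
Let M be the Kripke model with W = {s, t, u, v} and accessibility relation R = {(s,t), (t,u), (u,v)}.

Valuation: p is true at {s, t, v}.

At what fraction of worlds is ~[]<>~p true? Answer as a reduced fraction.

s: []<>~p is T. ✗
t: []<>~p is F. ✓
u: []<>~p is F. ✓
v: []<>~p is T. ✗
That's 2 of 4 worlds, so 2/4 = 1/2.

1/2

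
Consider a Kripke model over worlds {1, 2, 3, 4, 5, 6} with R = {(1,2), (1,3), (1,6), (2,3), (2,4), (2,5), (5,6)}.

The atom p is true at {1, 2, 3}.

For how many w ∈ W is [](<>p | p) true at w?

3

1: successors {2, 3, 6}; <>p | p there: 2:T, 3:T, 6:F. ✗
2: successors {3, 4, 5}; <>p | p there: 3:T, 4:F, 5:F. ✗
3: no successors, so [](<>p | p) holds vacuously. ✓
4: no successors, so [](<>p | p) holds vacuously. ✓
5: successors {6}; <>p | p there: 6:F. ✗
6: no successors, so [](<>p | p) holds vacuously. ✓
Satisfying worlds: {3, 4, 6}.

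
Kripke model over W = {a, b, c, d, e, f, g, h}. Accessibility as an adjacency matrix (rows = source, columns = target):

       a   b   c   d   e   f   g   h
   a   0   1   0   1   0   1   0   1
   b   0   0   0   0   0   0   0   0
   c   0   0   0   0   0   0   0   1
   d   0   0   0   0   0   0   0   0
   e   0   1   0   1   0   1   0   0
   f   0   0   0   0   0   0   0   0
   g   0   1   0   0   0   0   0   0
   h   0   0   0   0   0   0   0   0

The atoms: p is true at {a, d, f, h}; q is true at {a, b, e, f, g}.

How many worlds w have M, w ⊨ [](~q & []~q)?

5

a: successors {b, d, f, h}; ~q & []~q there: b:F, d:T, f:F, h:T. ✗
b: no successors, so [](~q & []~q) holds vacuously. ✓
c: successors {h}; ~q & []~q there: h:T. ✓
d: no successors, so [](~q & []~q) holds vacuously. ✓
e: successors {b, d, f}; ~q & []~q there: b:F, d:T, f:F. ✗
f: no successors, so [](~q & []~q) holds vacuously. ✓
g: successors {b}; ~q & []~q there: b:F. ✗
h: no successors, so [](~q & []~q) holds vacuously. ✓
Satisfying worlds: {b, c, d, f, h}.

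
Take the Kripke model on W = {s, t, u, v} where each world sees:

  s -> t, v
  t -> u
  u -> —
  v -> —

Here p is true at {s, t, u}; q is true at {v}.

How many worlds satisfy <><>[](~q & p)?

1

s: successors {t, v}; <>[](~q & p) there: t:T, v:F. ✓
t: successors {u}; <>[](~q & p) there: u:F. ✗
u: no successors, so <><>[](~q & p) fails. ✗
v: no successors, so <><>[](~q & p) fails. ✗
Satisfying worlds: {s}.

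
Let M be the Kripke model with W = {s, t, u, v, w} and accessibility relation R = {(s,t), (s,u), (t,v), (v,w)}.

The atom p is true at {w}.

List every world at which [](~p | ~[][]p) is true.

{s, t, u, w}

s: successors {t, u}; ~p | ~[][]p there: t:T, u:T. ✓
t: successors {v}; ~p | ~[][]p there: v:T. ✓
u: no successors, so [](~p | ~[][]p) holds vacuously. ✓
v: successors {w}; ~p | ~[][]p there: w:F. ✗
w: no successors, so [](~p | ~[][]p) holds vacuously. ✓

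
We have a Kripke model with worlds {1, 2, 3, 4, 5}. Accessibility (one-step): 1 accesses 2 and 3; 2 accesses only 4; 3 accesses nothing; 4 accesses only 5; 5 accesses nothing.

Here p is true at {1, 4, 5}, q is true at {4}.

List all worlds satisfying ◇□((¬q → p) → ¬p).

1: successors {2, 3}; □((¬q → p) → ¬p) there: 2:F, 3:T. ✓
2: successors {4}; □((¬q → p) → ¬p) there: 4:F. ✗
3: no successors, so ◇□((¬q → p) → ¬p) fails. ✗
4: successors {5}; □((¬q → p) → ¬p) there: 5:T. ✓
5: no successors, so ◇□((¬q → p) → ¬p) fails. ✗

{1, 4}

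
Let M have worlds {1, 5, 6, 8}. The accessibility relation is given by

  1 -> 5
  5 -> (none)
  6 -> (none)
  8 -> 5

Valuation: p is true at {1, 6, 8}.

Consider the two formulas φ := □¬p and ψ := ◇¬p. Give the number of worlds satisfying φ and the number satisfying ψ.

4 and 2

For □¬p:
1: successors {5}; ¬p there: 5:T. ✓
5: no successors, so □¬p holds vacuously. ✓
6: no successors, so □¬p holds vacuously. ✓
8: successors {5}; ¬p there: 5:T. ✓
— 4 worlds.
For ◇¬p:
1: successors {5}; ¬p there: 5:T. ✓
5: no successors, so ◇¬p fails. ✗
6: no successors, so ◇¬p fails. ✗
8: successors {5}; ¬p there: 5:T. ✓
— 2 worlds.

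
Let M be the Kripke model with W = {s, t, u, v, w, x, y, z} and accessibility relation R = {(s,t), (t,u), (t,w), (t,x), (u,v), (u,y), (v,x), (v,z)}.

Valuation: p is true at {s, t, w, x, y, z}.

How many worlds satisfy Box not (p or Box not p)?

4

s: successors {t}; not (p or Box not p) there: t:F. ✗
t: successors {u, w, x}; not (p or Box not p) there: u:T, w:F, x:F. ✗
u: successors {v, y}; not (p or Box not p) there: v:T, y:F. ✗
v: successors {x, z}; not (p or Box not p) there: x:F, z:F. ✗
w: no successors, so Box not (p or Box not p) holds vacuously. ✓
x: no successors, so Box not (p or Box not p) holds vacuously. ✓
y: no successors, so Box not (p or Box not p) holds vacuously. ✓
z: no successors, so Box not (p or Box not p) holds vacuously. ✓
Satisfying worlds: {w, x, y, z}.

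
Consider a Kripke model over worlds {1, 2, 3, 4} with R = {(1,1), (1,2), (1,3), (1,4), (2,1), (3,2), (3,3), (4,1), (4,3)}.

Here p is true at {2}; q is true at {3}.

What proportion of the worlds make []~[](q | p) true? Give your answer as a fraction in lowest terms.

1: successors {1, 2, 3, 4}; ~[](q | p) there: 1:T, 2:T, 3:F, 4:T. ✗
2: successors {1}; ~[](q | p) there: 1:T. ✓
3: successors {2, 3}; ~[](q | p) there: 2:T, 3:F. ✗
4: successors {1, 3}; ~[](q | p) there: 1:T, 3:F. ✗
That's 1 of 4 worlds, so 1/4.

1/4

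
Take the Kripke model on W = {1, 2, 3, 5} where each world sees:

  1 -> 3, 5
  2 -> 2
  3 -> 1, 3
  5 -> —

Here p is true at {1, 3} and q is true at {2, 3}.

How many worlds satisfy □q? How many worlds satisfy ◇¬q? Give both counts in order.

For □q:
1: successors {3, 5}; q there: 3:T, 5:F. ✗
2: successors {2}; q there: 2:T. ✓
3: successors {1, 3}; q there: 1:F, 3:T. ✗
5: no successors, so □q holds vacuously. ✓
— 2 worlds.
For ◇¬q:
1: successors {3, 5}; ¬q there: 3:F, 5:T. ✓
2: successors {2}; ¬q there: 2:F. ✗
3: successors {1, 3}; ¬q there: 1:T, 3:F. ✓
5: no successors, so ◇¬q fails. ✗
— 2 worlds.

2 and 2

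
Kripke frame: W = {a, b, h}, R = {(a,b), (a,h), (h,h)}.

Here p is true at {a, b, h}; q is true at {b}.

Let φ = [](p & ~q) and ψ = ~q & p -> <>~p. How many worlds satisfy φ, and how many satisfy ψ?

2 and 1

For [](p & ~q):
a: successors {b, h}; p & ~q there: b:F, h:T. ✗
b: no successors, so [](p & ~q) holds vacuously. ✓
h: successors {h}; p & ~q there: h:T. ✓
— 2 worlds.
For ~q & p -> <>~p:
a: ~q & p is T, <>~p is F. ✗
b: ~q & p is F, <>~p is F. ✓
h: ~q & p is T, <>~p is F. ✗
— 1 world.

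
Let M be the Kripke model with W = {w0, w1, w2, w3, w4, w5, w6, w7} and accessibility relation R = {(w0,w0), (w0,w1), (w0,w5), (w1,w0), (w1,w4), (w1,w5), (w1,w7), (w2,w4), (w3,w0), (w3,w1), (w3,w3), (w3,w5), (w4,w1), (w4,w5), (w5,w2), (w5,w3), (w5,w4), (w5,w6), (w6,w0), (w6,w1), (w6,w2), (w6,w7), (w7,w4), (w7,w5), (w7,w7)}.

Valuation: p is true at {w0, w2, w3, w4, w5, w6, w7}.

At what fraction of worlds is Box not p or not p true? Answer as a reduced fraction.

1/8

w0: Box not p is F, not p is F. ✗
w1: Box not p is F, not p is T. ✓
w2: Box not p is F, not p is F. ✗
w3: Box not p is F, not p is F. ✗
w4: Box not p is F, not p is F. ✗
w5: Box not p is F, not p is F. ✗
w6: Box not p is F, not p is F. ✗
w7: Box not p is F, not p is F. ✗
That's 1 of 8 worlds, so 1/8.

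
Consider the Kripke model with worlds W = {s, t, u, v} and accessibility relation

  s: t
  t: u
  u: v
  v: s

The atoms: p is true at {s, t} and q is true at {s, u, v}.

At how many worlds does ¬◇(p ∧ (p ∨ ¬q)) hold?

2

s: ◇(p ∧ (p ∨ ¬q)) is T. ✗
t: ◇(p ∧ (p ∨ ¬q)) is F. ✓
u: ◇(p ∧ (p ∨ ¬q)) is F. ✓
v: ◇(p ∧ (p ∨ ¬q)) is T. ✗
Satisfying worlds: {t, u}.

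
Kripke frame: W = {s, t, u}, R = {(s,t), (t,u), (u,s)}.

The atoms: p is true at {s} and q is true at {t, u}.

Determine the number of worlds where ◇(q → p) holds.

1

s: successors {t}; q → p there: t:F. ✗
t: successors {u}; q → p there: u:F. ✗
u: successors {s}; q → p there: s:T. ✓
Satisfying worlds: {u}.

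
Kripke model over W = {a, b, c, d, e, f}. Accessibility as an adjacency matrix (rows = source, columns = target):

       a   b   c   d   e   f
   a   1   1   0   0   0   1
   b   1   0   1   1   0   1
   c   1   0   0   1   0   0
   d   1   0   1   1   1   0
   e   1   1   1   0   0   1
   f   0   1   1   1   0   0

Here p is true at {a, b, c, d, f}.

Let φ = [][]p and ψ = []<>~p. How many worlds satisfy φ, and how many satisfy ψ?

For [][]p:
a: successors {a, b, f}; []p there: a:T, b:T, f:T. ✓
b: successors {a, c, d, f}; []p there: a:T, c:T, d:F, f:T. ✗
c: successors {a, d}; []p there: a:T, d:F. ✗
d: successors {a, c, d, e}; []p there: a:T, c:T, d:F, e:T. ✗
e: successors {a, b, c, f}; []p there: a:T, b:T, c:T, f:T. ✓
f: successors {b, c, d}; []p there: b:T, c:T, d:F. ✗
— 2 worlds.
For []<>~p:
a: successors {a, b, f}; <>~p there: a:F, b:F, f:F. ✗
b: successors {a, c, d, f}; <>~p there: a:F, c:F, d:T, f:F. ✗
c: successors {a, d}; <>~p there: a:F, d:T. ✗
d: successors {a, c, d, e}; <>~p there: a:F, c:F, d:T, e:F. ✗
e: successors {a, b, c, f}; <>~p there: a:F, b:F, c:F, f:F. ✗
f: successors {b, c, d}; <>~p there: b:F, c:F, d:T. ✗
— 0 worlds.

2 and 0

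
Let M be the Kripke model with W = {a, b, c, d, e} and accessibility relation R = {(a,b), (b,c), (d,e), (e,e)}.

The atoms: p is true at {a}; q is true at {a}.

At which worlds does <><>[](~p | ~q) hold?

{a, d, e}

a: successors {b}; <>[](~p | ~q) there: b:T. ✓
b: successors {c}; <>[](~p | ~q) there: c:F. ✗
c: no successors, so <><>[](~p | ~q) fails. ✗
d: successors {e}; <>[](~p | ~q) there: e:T. ✓
e: successors {e}; <>[](~p | ~q) there: e:T. ✓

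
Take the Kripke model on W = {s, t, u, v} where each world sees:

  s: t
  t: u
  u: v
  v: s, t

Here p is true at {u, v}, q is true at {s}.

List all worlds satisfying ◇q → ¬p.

s: ◇q is F, ¬p is T. ✓
t: ◇q is F, ¬p is T. ✓
u: ◇q is F, ¬p is F. ✓
v: ◇q is T, ¬p is F. ✗

{s, t, u}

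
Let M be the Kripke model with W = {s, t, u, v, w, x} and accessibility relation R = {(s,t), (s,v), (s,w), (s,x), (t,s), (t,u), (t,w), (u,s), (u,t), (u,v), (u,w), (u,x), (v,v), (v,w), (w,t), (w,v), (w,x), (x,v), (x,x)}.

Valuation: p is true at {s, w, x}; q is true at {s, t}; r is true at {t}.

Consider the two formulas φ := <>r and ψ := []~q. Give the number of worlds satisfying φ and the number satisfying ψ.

3 and 2

For <>r:
s: successors {t, v, w, x}; r there: t:T, v:F, w:F, x:F. ✓
t: successors {s, u, w}; r there: s:F, u:F, w:F. ✗
u: successors {s, t, v, w, x}; r there: s:F, t:T, v:F, w:F, x:F. ✓
v: successors {v, w}; r there: v:F, w:F. ✗
w: successors {t, v, x}; r there: t:T, v:F, x:F. ✓
x: successors {v, x}; r there: v:F, x:F. ✗
— 3 worlds.
For []~q:
s: successors {t, v, w, x}; ~q there: t:F, v:T, w:T, x:T. ✗
t: successors {s, u, w}; ~q there: s:F, u:T, w:T. ✗
u: successors {s, t, v, w, x}; ~q there: s:F, t:F, v:T, w:T, x:T. ✗
v: successors {v, w}; ~q there: v:T, w:T. ✓
w: successors {t, v, x}; ~q there: t:F, v:T, x:T. ✗
x: successors {v, x}; ~q there: v:T, x:T. ✓
— 2 worlds.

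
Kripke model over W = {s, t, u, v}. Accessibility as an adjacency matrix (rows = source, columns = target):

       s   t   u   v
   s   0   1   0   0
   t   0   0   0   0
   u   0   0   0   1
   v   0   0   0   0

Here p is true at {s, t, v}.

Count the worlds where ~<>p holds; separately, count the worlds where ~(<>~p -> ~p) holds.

For ~<>p:
s: <>p is T. ✗
t: <>p is F. ✓
u: <>p is T. ✗
v: <>p is F. ✓
— 2 worlds.
For ~(<>~p -> ~p):
s: <>~p -> ~p is T. ✗
t: <>~p -> ~p is T. ✗
u: <>~p -> ~p is T. ✗
v: <>~p -> ~p is T. ✗
— 0 worlds.

2 and 0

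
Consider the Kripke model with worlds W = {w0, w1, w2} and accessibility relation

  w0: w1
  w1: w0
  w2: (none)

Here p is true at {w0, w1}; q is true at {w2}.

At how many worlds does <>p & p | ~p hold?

3

w0: <>p & p is T, ~p is F. ✓
w1: <>p & p is T, ~p is F. ✓
w2: <>p & p is F, ~p is T. ✓
Satisfying worlds: {w0, w1, w2}.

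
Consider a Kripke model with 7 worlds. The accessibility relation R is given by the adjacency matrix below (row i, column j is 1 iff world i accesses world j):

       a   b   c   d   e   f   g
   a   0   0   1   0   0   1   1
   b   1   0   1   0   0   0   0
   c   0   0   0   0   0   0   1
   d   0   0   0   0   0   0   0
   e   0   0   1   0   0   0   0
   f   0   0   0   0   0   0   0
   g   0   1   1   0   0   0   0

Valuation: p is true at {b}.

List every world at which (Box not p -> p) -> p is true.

a: Box not p -> p is F, p is F. ✓
b: Box not p -> p is T, p is T. ✓
c: Box not p -> p is F, p is F. ✓
d: Box not p -> p is F, p is F. ✓
e: Box not p -> p is F, p is F. ✓
f: Box not p -> p is F, p is F. ✓
g: Box not p -> p is T, p is F. ✗

{a, b, c, d, e, f}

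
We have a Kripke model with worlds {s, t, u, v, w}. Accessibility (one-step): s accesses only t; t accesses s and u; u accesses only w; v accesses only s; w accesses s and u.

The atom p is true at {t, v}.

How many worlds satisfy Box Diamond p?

s: successors {t}; Diamond p there: t:F. ✗
t: successors {s, u}; Diamond p there: s:T, u:F. ✗
u: successors {w}; Diamond p there: w:F. ✗
v: successors {s}; Diamond p there: s:T. ✓
w: successors {s, u}; Diamond p there: s:T, u:F. ✗
Satisfying worlds: {v}.

1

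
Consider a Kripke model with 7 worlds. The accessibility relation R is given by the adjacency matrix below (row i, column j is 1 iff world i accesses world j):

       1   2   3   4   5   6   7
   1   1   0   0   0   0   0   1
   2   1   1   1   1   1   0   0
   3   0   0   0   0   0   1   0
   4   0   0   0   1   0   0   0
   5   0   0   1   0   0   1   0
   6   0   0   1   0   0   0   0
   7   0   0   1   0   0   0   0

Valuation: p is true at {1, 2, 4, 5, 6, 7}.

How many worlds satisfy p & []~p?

1: p is T, []~p is F. ✗
2: p is T, []~p is F. ✗
3: p is F, []~p is F. ✗
4: p is T, []~p is F. ✗
5: p is T, []~p is F. ✗
6: p is T, []~p is T. ✓
7: p is T, []~p is T. ✓
Satisfying worlds: {6, 7}.

2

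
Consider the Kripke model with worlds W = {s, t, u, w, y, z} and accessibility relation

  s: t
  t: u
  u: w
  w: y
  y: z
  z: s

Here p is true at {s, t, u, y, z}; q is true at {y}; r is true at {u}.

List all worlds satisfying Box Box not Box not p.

s: successors {t}; Box not Box not p there: t:F. ✗
t: successors {u}; Box not Box not p there: u:T. ✓
u: successors {w}; Box not Box not p there: w:T. ✓
w: successors {y}; Box not Box not p there: y:T. ✓
y: successors {z}; Box not Box not p there: z:T. ✓
z: successors {s}; Box not Box not p there: s:T. ✓

{t, u, w, y, z}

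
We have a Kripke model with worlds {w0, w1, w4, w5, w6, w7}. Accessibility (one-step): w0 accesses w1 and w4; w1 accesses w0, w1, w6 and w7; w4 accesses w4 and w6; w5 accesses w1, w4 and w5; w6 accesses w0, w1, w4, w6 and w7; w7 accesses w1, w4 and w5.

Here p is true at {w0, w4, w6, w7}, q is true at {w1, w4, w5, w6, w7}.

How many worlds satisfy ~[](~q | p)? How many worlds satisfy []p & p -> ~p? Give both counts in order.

For ~[](~q | p):
w0: [](~q | p) is F. ✓
w1: [](~q | p) is F. ✓
w4: [](~q | p) is T. ✗
w5: [](~q | p) is F. ✓
w6: [](~q | p) is F. ✓
w7: [](~q | p) is F. ✓
— 5 worlds.
For []p & p -> ~p:
w0: []p & p is F, ~p is F. ✓
w1: []p & p is F, ~p is T. ✓
w4: []p & p is T, ~p is F. ✗
w5: []p & p is F, ~p is T. ✓
w6: []p & p is F, ~p is F. ✓
w7: []p & p is F, ~p is F. ✓
— 5 worlds.

5 and 5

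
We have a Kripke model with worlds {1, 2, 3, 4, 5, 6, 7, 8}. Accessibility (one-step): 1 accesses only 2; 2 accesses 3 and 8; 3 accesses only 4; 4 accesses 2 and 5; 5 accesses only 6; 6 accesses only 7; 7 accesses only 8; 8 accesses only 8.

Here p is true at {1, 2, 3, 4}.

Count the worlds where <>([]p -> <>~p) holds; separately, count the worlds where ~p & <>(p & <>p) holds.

For <>([]p -> <>~p):
1: successors {2}; []p -> <>~p there: 2:T. ✓
2: successors {3, 8}; []p -> <>~p there: 3:F, 8:T. ✓
3: successors {4}; []p -> <>~p there: 4:T. ✓
4: successors {2, 5}; []p -> <>~p there: 2:T, 5:T. ✓
5: successors {6}; []p -> <>~p there: 6:T. ✓
6: successors {7}; []p -> <>~p there: 7:T. ✓
7: successors {8}; []p -> <>~p there: 8:T. ✓
8: successors {8}; []p -> <>~p there: 8:T. ✓
— 8 worlds.
For ~p & <>(p & <>p):
1: ~p is F, <>(p & <>p) is T. ✗
2: ~p is F, <>(p & <>p) is T. ✗
3: ~p is F, <>(p & <>p) is T. ✗
4: ~p is F, <>(p & <>p) is T. ✗
5: ~p is T, <>(p & <>p) is F. ✗
6: ~p is T, <>(p & <>p) is F. ✗
7: ~p is T, <>(p & <>p) is F. ✗
8: ~p is T, <>(p & <>p) is F. ✗
— 0 worlds.

8 and 0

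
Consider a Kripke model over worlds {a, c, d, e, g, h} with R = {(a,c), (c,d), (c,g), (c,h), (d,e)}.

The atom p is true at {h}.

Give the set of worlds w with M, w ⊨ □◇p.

{a, e, g, h}

a: successors {c}; ◇p there: c:T. ✓
c: successors {d, g, h}; ◇p there: d:F, g:F, h:F. ✗
d: successors {e}; ◇p there: e:F. ✗
e: no successors, so □◇p holds vacuously. ✓
g: no successors, so □◇p holds vacuously. ✓
h: no successors, so □◇p holds vacuously. ✓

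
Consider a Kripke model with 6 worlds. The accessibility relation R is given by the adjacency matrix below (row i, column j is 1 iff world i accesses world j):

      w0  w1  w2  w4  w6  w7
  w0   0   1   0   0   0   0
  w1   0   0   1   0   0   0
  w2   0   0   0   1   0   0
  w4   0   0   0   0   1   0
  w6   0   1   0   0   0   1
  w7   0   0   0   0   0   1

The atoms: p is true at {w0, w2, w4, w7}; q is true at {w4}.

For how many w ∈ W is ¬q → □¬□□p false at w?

w0: ¬q is T, □¬□□p is F. ✗
w1: ¬q is T, □¬□□p is T. ✓
w2: ¬q is T, □¬□□p is T. ✓
w4: ¬q is F, □¬□□p is F. ✓
w6: ¬q is T, □¬□□p is F. ✗
w7: ¬q is T, □¬□□p is F. ✗
Satisfying worlds: {w1, w2, w4}.
So ¬q → □¬□□p fails at the other 3 worlds.

3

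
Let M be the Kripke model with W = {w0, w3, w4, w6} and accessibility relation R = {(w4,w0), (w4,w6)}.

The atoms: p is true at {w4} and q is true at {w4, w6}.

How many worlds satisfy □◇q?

3

w0: no successors, so □◇q holds vacuously. ✓
w3: no successors, so □◇q holds vacuously. ✓
w4: successors {w0, w6}; ◇q there: w0:F, w6:F. ✗
w6: no successors, so □◇q holds vacuously. ✓
Satisfying worlds: {w0, w3, w6}.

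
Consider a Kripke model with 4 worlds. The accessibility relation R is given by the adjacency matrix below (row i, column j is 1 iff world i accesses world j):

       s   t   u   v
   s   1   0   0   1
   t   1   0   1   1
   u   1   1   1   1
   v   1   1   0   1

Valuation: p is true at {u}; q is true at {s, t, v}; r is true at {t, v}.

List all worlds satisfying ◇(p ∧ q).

s: successors {s, v}; p ∧ q there: s:F, v:F. ✗
t: successors {s, u, v}; p ∧ q there: s:F, u:F, v:F. ✗
u: successors {s, t, u, v}; p ∧ q there: s:F, t:F, u:F, v:F. ✗
v: successors {s, t, v}; p ∧ q there: s:F, t:F, v:F. ✗

∅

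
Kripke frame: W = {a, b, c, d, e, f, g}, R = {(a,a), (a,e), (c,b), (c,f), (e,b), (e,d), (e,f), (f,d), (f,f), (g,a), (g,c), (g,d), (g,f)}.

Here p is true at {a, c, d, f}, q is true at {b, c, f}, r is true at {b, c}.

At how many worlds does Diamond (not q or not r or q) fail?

2

a: successors {a, e}; not q or not r or q there: a:T, e:T. ✓
b: no successors, so Diamond (not q or not r or q) fails. ✗
c: successors {b, f}; not q or not r or q there: b:T, f:T. ✓
d: no successors, so Diamond (not q or not r or q) fails. ✗
e: successors {b, d, f}; not q or not r or q there: b:T, d:T, f:T. ✓
f: successors {d, f}; not q or not r or q there: d:T, f:T. ✓
g: successors {a, c, d, f}; not q or not r or q there: a:T, c:T, d:T, f:T. ✓
Satisfying worlds: {a, c, e, f, g}.
So Diamond (not q or not r or q) fails at the other 2 worlds.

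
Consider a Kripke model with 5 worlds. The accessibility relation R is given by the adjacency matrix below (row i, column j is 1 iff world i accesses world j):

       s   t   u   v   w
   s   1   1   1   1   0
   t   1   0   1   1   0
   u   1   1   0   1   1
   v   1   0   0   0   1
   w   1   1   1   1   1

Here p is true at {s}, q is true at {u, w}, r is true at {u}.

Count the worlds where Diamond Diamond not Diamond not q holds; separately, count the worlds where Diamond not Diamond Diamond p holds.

0 and 0

For Diamond Diamond not Diamond not q:
s: successors {s, t, u, v}; Diamond not Diamond not q there: s:F, t:F, u:F, v:F. ✗
t: successors {s, u, v}; Diamond not Diamond not q there: s:F, u:F, v:F. ✗
u: successors {s, t, v, w}; Diamond not Diamond not q there: s:F, t:F, v:F, w:F. ✗
v: successors {s, w}; Diamond not Diamond not q there: s:F, w:F. ✗
w: successors {s, t, u, v, w}; Diamond not Diamond not q there: s:F, t:F, u:F, v:F, w:F. ✗
— 0 worlds.
For Diamond not Diamond Diamond p:
s: successors {s, t, u, v}; not Diamond Diamond p there: s:F, t:F, u:F, v:F. ✗
t: successors {s, u, v}; not Diamond Diamond p there: s:F, u:F, v:F. ✗
u: successors {s, t, v, w}; not Diamond Diamond p there: s:F, t:F, v:F, w:F. ✗
v: successors {s, w}; not Diamond Diamond p there: s:F, w:F. ✗
w: successors {s, t, u, v, w}; not Diamond Diamond p there: s:F, t:F, u:F, v:F, w:F. ✗
— 0 worlds.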